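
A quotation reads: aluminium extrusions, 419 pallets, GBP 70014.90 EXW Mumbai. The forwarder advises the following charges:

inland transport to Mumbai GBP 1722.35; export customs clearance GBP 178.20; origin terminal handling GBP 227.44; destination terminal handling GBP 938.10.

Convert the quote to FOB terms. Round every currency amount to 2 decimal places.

FOB price: GBP 72142.89

Not relevant to the conversion: destination terminal — on the buyer under both terms; not part of either seller's price.
From EXW to FOB, the seller additionally bears: inland to port, export clearance, origin terminal.
FOB price = 70014.90 + 1722.35 + 178.20 + 227.44 = 72142.89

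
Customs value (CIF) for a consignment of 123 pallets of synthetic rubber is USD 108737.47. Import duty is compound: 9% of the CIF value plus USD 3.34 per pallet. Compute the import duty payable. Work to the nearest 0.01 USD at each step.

Ad valorem component: 108737.47 × 9% = 9786.37
Specific component: 123 × 3.34 = 410.82
Import duty = 9786.37 + 410.82 = 10197.19

Import duty: USD 10197.19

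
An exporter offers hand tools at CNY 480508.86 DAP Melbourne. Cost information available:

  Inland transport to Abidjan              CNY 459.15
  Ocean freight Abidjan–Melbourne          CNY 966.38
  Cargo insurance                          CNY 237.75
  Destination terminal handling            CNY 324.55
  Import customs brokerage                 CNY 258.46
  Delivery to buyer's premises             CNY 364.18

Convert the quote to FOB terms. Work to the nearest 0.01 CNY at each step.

FOB price: CNY 478616.00

Not relevant to the conversion: inland to port — on the seller under both DAP and FOB; already in the DAP price and stays in the FOB price. brokerage — on the buyer under both terms; not part of either seller's price.
From DAP to FOB, the seller no longer bears: freight, insurance, destination terminal, delivery.
FOB price = 480508.86 − 966.38 − 237.75 − 324.55 − 364.18 = 478616.00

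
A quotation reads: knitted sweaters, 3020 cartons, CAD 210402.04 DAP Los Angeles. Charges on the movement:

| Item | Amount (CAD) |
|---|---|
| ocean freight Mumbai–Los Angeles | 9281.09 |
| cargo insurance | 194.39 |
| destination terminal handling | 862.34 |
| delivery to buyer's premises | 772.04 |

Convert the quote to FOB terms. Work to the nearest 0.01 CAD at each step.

FOB price: CAD 199292.18

From DAP to FOB, the seller no longer bears: freight, insurance, destination terminal, delivery.
FOB price = 210402.04 − 9281.09 − 194.39 − 862.34 − 772.04 = 199292.18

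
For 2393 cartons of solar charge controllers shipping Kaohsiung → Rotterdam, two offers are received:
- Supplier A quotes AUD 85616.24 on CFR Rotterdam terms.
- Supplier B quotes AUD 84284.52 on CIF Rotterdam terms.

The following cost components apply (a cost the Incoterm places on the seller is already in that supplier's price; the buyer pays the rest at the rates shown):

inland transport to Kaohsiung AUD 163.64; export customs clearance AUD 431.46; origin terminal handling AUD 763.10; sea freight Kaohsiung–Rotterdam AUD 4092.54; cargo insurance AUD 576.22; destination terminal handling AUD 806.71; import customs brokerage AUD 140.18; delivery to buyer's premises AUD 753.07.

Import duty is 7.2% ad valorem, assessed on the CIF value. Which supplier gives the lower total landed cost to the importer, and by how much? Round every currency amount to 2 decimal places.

Supplier A (CFR):
CIF value = CFR price + insurance = 85616.24 + 576.22 = 86192.46
Import duty = 86192.46 × 7.2% = 6205.86
Buyer bears (A): 576.22 + 806.71 + 140.18 + 753.07 = 2276.18
Landed cost (A) = invoice 85616.24 + 2276.18 + duty 6205.86 = 94098.28
Supplier B (CIF):
The CIF price already equals the CIF value: 84284.52
Import duty = 84284.52 × 7.2% = 6068.49
Buyer bears (B): 806.71 + 140.18 + 753.07 = 1699.96
Landed cost (B) = invoice 84284.52 + 1699.96 + duty 6068.49 = 92052.97
Difference = |94098.28 − 92052.97| = 2045.31

Supplier B is cheaper by AUD 2045.31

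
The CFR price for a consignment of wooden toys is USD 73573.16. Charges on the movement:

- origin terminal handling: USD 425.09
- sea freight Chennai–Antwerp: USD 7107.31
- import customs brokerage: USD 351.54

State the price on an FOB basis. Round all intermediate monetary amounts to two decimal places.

Not relevant to the conversion: origin terminal — on the seller under both CFR and FOB; already in the CFR price and stays in the FOB price. brokerage — on the buyer under both terms; not part of either seller's price.
From CFR to FOB, the seller no longer bears: freight.
FOB price = 73573.16 − 7107.31 = 66465.85

FOB price: USD 66465.85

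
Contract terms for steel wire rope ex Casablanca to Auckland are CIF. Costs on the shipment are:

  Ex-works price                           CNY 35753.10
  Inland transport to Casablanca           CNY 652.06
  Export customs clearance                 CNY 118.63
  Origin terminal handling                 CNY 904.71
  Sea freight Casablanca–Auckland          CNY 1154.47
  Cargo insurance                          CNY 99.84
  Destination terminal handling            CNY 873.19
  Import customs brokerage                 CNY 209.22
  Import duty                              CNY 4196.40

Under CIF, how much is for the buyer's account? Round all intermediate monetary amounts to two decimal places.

CIF: the seller pays costs through ocean freight and marine insurance to the destination port.
Seller's account: goods 35753.10 + inland to port 652.06 + export clearance 118.63 + origin terminal 904.71 + freight 1154.47 + insurance 99.84 = 38682.81
Buyer's account: destination terminal 873.19 + brokerage 209.22 + duty 4196.40 = 5278.81

Buyer's account: CNY 5278.81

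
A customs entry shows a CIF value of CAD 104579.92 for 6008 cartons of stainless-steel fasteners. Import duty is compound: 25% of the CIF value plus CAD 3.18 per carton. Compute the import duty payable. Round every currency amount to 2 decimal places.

Ad valorem component: 104579.92 × 25% = 26144.98
Specific component: 6008 × 3.18 = 19105.44
Import duty = 26144.98 + 19105.44 = 45250.42

Import duty: CAD 45250.42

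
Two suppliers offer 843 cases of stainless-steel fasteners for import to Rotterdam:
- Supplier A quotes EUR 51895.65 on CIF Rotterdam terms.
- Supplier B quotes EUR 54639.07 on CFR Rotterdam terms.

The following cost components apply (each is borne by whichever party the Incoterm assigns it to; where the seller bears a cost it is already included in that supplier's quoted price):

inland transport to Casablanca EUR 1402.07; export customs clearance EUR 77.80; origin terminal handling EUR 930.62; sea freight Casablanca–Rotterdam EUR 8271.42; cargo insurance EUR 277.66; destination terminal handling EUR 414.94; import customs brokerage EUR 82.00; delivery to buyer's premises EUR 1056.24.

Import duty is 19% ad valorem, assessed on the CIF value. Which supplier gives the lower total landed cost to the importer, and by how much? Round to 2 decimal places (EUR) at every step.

Supplier A is cheaper by EUR 3595.09

Supplier A (CIF):
The CIF price already equals the CIF value: 51895.65
Import duty = 51895.65 × 19% = 9860.17
Buyer bears (A): 414.94 + 82.00 + 1056.24 = 1553.18
Landed cost (A) = invoice 51895.65 + 1553.18 + duty 9860.17 = 63309.00
Supplier B (CFR):
CIF value = CFR price + insurance = 54639.07 + 277.66 = 54916.73
Import duty = 54916.73 × 19% = 10434.18
Buyer bears (B): 277.66 + 414.94 + 82.00 + 1056.24 = 1830.84
Landed cost (B) = invoice 54639.07 + 1830.84 + duty 10434.18 = 66904.09
Difference = |63309.00 − 66904.09| = 3595.09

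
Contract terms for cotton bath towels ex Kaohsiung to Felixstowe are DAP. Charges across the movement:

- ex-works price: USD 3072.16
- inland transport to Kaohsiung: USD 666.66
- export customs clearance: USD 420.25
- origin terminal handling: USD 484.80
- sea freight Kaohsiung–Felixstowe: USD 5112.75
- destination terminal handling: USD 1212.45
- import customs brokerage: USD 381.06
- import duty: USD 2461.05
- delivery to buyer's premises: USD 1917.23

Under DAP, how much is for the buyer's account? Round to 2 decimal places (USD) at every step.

DAP: the seller bears all costs to the named destination except import duty and clearance.
Seller's account: goods 3072.16 + inland to port 666.66 + export clearance 420.25 + origin terminal 484.80 + freight 5112.75 + destination terminal 1212.45 + delivery 1917.23 = 12886.30
Buyer's account: brokerage 381.06 + duty 2461.05 = 2842.11

Buyer's account: USD 2842.11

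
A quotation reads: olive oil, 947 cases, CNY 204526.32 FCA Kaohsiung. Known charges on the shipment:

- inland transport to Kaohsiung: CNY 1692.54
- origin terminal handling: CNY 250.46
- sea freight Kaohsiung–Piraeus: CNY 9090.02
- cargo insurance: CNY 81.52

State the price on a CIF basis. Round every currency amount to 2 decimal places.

Not relevant to the conversion: inland to port — on the seller under both FCA and CIF; already in the FCA price and stays in the CIF price.
From FCA to CIF, the seller additionally bears: origin terminal, freight, insurance.
CIF price = 204526.32 + 250.46 + 9090.02 + 81.52 = 213948.32

CIF price: CNY 213948.32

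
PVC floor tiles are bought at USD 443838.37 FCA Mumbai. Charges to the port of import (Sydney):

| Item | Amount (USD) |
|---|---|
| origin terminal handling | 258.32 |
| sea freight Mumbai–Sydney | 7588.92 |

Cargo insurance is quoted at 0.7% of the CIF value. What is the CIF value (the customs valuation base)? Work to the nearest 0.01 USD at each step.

Let C be the CIF value. C = FCA price + pre-shipment costs + freight + 0.7% × C
C − 0.7% × C = 443838.37 + 258.32 + 7588.92
0.993 × C = 451685.61
C = 451685.61 / 0.993 = 454869.70
Insurance premium = 0.7% × 454869.70 = 3184.09

CIF value: USD 454869.70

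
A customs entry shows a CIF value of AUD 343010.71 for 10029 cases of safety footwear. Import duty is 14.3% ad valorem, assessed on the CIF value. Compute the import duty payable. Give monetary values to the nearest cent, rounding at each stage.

Import duty = 343010.71 × 14.3% = 49050.53

Import duty: AUD 49050.53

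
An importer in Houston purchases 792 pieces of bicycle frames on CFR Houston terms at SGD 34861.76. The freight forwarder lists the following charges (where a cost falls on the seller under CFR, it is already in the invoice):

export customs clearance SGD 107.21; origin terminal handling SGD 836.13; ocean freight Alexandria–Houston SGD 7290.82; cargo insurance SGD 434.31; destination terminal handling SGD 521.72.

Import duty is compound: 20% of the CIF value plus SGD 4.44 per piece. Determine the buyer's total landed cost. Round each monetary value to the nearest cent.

CFR: the seller pays costs through ocean freight to the destination port, but not insurance.
Already in the invoice (seller's account under CFR): export clearance, origin terminal, freight — exclude.
CIF value = CFR price + insurance = 34861.76 + 434.31 = 35296.07
Ad valorem component: 35296.07 × 20% = 7059.21
Specific component: 792 × 4.44 = 3516.48
Import duty = 7059.21 + 3516.48 = 10575.69
Buyer bears: insurance 434.31 + destination terminal 521.72 + duty 10575.69 = 11531.72
Landed cost = invoice 34861.76 + 11531.72 = 46393.48

Total landed cost: SGD 46393.48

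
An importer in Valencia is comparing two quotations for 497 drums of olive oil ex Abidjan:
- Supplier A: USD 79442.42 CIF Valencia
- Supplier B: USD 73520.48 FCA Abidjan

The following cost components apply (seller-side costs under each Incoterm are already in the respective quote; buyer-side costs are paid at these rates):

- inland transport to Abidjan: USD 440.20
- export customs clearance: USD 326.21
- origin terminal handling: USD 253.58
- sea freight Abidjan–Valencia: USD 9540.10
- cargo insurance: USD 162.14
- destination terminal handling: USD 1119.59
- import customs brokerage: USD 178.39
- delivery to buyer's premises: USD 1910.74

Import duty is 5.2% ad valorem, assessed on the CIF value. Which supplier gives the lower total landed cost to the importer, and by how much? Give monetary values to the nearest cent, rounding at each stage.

Supplier A (CIF):
The CIF price already equals the CIF value: 79442.42
Import duty = 79442.42 × 5.2% = 4131.01
Buyer bears (A): 1119.59 + 178.39 + 1910.74 = 3208.72
Landed cost (A) = invoice 79442.42 + 3208.72 + duty 4131.01 = 86782.15
Supplier B (FCA):
CIF value = FCA price + origin terminal + freight + insurance = 73520.48 + 253.58 + 9540.10 + 162.14 = 83476.30
Import duty = 83476.30 × 5.2% = 4340.77
Buyer bears (B): 253.58 + 9540.10 + 162.14 + 1119.59 + 178.39 + 1910.74 = 13164.54
Landed cost (B) = invoice 73520.48 + 13164.54 + duty 4340.77 = 91025.79
Difference = |86782.15 − 91025.79| = 4243.64

Supplier A is cheaper by USD 4243.64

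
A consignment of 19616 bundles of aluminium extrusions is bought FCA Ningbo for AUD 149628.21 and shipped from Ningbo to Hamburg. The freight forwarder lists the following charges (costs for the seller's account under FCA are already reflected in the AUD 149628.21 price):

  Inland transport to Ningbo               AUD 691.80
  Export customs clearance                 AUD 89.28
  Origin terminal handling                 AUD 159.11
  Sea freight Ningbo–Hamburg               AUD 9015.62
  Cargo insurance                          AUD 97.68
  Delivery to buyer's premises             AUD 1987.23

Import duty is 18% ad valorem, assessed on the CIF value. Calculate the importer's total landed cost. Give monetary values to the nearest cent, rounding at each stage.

Total landed cost: AUD 189489.96

FCA: the seller delivers export-cleared goods to the carrier; the buyer bears costs from that point.
Already in the invoice (seller's account under FCA): inland to port, export clearance — exclude.
CIF value = FCA price + origin terminal + freight + insurance = 149628.21 + 159.11 + 9015.62 + 97.68 = 158900.62
Import duty = 158900.62 × 18% = 28602.11
Buyer bears: origin terminal 159.11 + freight 9015.62 + insurance 97.68 + delivery 1987.23 + duty 28602.11 = 39861.75
Landed cost = invoice 149628.21 + 39861.75 = 189489.96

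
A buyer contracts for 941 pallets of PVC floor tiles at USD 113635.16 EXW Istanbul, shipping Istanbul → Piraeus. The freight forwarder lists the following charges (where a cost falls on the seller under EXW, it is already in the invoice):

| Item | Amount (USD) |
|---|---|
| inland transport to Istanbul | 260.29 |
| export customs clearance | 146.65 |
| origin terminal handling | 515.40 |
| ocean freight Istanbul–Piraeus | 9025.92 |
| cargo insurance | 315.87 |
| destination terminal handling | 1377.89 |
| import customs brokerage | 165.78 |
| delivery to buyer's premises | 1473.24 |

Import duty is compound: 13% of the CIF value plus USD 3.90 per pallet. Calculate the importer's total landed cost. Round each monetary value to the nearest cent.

Total landed cost: USD 146693.01

EXW: the seller makes goods available at their premises; the buyer bears all onward costs.
CIF value = EXW price + inland to port + export clearance + origin terminal + freight + insurance = 113635.16 + 260.29 + 146.65 + 515.40 + 9025.92 + 315.87 = 123899.29
Ad valorem component: 123899.29 × 13% = 16106.91
Specific component: 941 × 3.90 = 3669.90
Import duty = 16106.91 + 3669.90 = 19776.81
Buyer bears: inland to port 260.29 + export clearance 146.65 + origin terminal 515.40 + freight 9025.92 + insurance 315.87 + destination terminal 1377.89 + brokerage 165.78 + delivery 1473.24 + duty 19776.81 = 33057.85
Landed cost = invoice 113635.16 + 33057.85 = 146693.01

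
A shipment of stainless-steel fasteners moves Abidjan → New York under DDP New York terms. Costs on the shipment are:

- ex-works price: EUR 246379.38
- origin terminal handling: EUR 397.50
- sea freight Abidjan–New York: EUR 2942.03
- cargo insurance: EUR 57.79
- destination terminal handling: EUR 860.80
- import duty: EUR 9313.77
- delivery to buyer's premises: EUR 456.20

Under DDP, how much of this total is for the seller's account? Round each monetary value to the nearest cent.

DDP: the seller bears all costs including import duty.
Seller's account: goods 246379.38 + origin terminal 397.50 + freight 2942.03 + insurance 57.79 + destination terminal 860.80 + duty 9313.77 + delivery 456.20 = 260407.47
Buyer's account: 0.00

Seller's account: EUR 260407.47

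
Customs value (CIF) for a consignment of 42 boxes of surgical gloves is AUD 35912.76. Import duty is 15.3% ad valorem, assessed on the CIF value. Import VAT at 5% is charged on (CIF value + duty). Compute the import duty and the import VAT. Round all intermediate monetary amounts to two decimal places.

Import duty: AUD 5494.65; import VAT: AUD 2070.37

Import duty = 35912.76 × 15.3% = 5494.65
VAT base = CIF + duty = 35912.76 + 5494.65 = 41407.41
Import VAT = 41407.41 × 5% = 2070.37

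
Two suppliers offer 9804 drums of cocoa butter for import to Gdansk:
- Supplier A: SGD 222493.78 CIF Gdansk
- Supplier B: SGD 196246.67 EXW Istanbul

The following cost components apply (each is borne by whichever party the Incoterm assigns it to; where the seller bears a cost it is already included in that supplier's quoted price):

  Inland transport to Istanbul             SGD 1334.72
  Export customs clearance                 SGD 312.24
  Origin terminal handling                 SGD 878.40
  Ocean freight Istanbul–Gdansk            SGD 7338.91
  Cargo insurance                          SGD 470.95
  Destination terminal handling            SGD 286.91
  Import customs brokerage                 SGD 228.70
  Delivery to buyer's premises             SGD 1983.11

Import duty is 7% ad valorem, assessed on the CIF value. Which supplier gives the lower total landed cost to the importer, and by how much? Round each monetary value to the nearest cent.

Supplier A (CIF):
The CIF price already equals the CIF value: 222493.78
Import duty = 222493.78 × 7% = 15574.56
Buyer bears (A): 286.91 + 228.70 + 1983.11 = 2498.72
Landed cost (A) = invoice 222493.78 + 2498.72 + duty 15574.56 = 240567.06
Supplier B (EXW):
CIF value = EXW price + inland to port + export clearance + origin terminal + freight + insurance = 196246.67 + 1334.72 + 312.24 + 878.40 + 7338.91 + 470.95 = 206581.89
Import duty = 206581.89 × 7% = 14460.73
Buyer bears (B): 1334.72 + 312.24 + 878.40 + 7338.91 + 470.95 + 286.91 + 228.70 + 1983.11 = 12833.94
Landed cost (B) = invoice 196246.67 + 12833.94 + duty 14460.73 = 223541.34
Difference = |240567.06 − 223541.34| = 17025.72

Supplier B is cheaper by SGD 17025.72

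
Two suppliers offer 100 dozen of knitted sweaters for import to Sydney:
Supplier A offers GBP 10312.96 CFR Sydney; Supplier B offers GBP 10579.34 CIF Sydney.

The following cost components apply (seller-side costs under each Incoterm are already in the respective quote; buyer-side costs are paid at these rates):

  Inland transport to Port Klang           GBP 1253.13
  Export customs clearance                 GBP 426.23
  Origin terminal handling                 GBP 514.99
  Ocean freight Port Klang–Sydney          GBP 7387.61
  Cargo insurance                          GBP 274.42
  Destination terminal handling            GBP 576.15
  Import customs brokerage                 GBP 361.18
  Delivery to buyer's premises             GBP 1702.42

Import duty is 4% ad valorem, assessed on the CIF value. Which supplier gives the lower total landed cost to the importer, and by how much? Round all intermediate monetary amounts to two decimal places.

Supplier B is cheaper by GBP 8.37

Supplier A (CFR):
CIF value = CFR price + insurance = 10312.96 + 274.42 = 10587.38
Import duty = 10587.38 × 4% = 423.50
Buyer bears (A): 274.42 + 576.15 + 361.18 + 1702.42 = 2914.17
Landed cost (A) = invoice 10312.96 + 2914.17 + duty 423.50 = 13650.63
Supplier B (CIF):
The CIF price already equals the CIF value: 10579.34
Import duty = 10579.34 × 4% = 423.17
Buyer bears (B): 576.15 + 361.18 + 1702.42 = 2639.75
Landed cost (B) = invoice 10579.34 + 2639.75 + duty 423.17 = 13642.26
Difference = |13650.63 − 13642.26| = 8.37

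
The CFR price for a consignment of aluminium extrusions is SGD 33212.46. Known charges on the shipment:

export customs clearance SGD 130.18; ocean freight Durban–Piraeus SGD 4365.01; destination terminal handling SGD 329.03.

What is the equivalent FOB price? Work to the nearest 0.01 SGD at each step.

Not relevant to the conversion: export clearance — on the seller under both CFR and FOB; already in the CFR price and stays in the FOB price. destination terminal — on the buyer under both terms; not part of either seller's price.
From CFR to FOB, the seller no longer bears: freight.
FOB price = 33212.46 − 4365.01 = 28847.45

FOB price: SGD 28847.45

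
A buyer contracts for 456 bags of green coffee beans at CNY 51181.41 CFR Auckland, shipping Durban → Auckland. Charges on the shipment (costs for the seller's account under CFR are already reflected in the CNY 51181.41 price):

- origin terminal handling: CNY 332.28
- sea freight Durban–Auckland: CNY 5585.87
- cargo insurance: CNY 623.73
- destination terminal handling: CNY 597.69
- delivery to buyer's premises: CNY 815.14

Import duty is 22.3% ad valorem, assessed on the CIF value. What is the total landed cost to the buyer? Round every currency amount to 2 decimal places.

CFR: the seller pays costs through ocean freight to the destination port, but not insurance.
Already in the invoice (seller's account under CFR): origin terminal, freight — exclude.
CIF value = CFR price + insurance = 51181.41 + 623.73 = 51805.14
Import duty = 51805.14 × 22.3% = 11552.55
Buyer bears: insurance 623.73 + destination terminal 597.69 + delivery 815.14 + duty 11552.55 = 13589.11
Landed cost = invoice 51181.41 + 13589.11 = 64770.52

Total landed cost: CNY 64770.52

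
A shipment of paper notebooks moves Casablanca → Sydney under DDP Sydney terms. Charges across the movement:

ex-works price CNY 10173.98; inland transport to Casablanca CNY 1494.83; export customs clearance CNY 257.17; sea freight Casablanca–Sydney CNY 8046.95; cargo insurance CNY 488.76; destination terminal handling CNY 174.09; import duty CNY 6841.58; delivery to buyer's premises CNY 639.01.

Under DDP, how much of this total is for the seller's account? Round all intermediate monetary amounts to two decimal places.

Seller's account: CNY 28116.37

DDP: the seller bears all costs including import duty.
Seller's account: goods 10173.98 + inland to port 1494.83 + export clearance 257.17 + freight 8046.95 + insurance 488.76 + destination terminal 174.09 + duty 6841.58 + delivery 639.01 = 28116.37
Buyer's account: 0.00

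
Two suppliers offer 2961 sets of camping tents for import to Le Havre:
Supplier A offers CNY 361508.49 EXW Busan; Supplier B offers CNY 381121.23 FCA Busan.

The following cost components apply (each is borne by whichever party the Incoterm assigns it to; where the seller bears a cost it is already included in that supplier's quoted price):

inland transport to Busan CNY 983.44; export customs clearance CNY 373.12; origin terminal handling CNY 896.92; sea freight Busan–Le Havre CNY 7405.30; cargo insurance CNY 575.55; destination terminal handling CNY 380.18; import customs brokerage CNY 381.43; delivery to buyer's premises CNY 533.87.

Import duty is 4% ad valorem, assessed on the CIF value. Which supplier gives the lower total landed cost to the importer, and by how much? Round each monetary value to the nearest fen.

Supplier A is cheaper by CNY 18986.43

Supplier A (EXW):
CIF value = EXW price + inland to port + export clearance + origin terminal + freight + insurance = 361508.49 + 983.44 + 373.12 + 896.92 + 7405.30 + 575.55 = 371742.82
Import duty = 371742.82 × 4% = 14869.71
Buyer bears (A): 983.44 + 373.12 + 896.92 + 7405.30 + 575.55 + 380.18 + 381.43 + 533.87 = 11529.81
Landed cost (A) = invoice 361508.49 + 11529.81 + duty 14869.71 = 387908.01
Supplier B (FCA):
CIF value = FCA price + origin terminal + freight + insurance = 381121.23 + 896.92 + 7405.30 + 575.55 = 389999.00
Import duty = 389999.00 × 4% = 15599.96
Buyer bears (B): 896.92 + 7405.30 + 575.55 + 380.18 + 381.43 + 533.87 = 10173.25
Landed cost (B) = invoice 381121.23 + 10173.25 + duty 15599.96 = 406894.44
Difference = |387908.01 − 406894.44| = 18986.43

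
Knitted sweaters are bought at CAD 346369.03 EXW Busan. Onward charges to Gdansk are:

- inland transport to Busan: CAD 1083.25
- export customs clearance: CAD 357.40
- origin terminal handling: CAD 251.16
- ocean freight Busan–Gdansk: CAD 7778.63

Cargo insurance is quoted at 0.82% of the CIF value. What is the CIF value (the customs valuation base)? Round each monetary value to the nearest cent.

CIF value: CAD 358781.48

Let C be the CIF value. C = EXW price + pre-shipment costs + freight + 0.82% × C
C − 0.82% × C = 346369.03 + 1083.25 + 357.40 + 251.16 + 7778.63
0.9918 × C = 355839.47
C = 355839.47 / 0.9918 = 358781.48
Insurance premium = 0.82% × 358781.48 = 2942.01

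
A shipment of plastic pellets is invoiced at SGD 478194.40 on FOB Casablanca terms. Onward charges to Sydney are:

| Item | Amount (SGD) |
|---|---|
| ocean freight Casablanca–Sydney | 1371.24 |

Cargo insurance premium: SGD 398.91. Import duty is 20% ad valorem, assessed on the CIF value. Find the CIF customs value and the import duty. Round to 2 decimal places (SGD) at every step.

CIF value: SGD 479964.55; import duty: SGD 95992.91

CIF = FOB price + freight + insurance
CIF = 478194.40 + 1371.24 + 398.91 = 479964.55
Import duty = 479964.55 × 20% = 95992.91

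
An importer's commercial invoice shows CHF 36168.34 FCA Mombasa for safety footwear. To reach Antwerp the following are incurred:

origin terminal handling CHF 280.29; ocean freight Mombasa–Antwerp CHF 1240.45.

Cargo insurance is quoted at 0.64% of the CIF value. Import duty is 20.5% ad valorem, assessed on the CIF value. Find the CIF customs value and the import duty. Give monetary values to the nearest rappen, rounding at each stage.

CIF value: CHF 37931.84; import duty: CHF 7776.03

Let C be the CIF value. C = FCA price + pre-shipment costs + freight + 0.64% × C
C − 0.64% × C = 36168.34 + 280.29 + 1240.45
0.9936 × C = 37689.08
C = 37689.08 / 0.9936 = 37931.84
Insurance premium = 0.64% × 37931.84 = 242.76
Import duty = 37931.84 × 20.5% = 7776.03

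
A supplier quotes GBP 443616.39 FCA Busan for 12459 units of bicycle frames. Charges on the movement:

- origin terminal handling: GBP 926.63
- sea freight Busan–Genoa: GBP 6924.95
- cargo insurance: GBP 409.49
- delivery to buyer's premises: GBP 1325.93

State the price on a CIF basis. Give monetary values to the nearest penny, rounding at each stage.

CIF price: GBP 451877.46

Not relevant to the conversion: delivery — on the buyer under both terms; not part of either seller's price.
From FCA to CIF, the seller additionally bears: origin terminal, freight, insurance.
CIF price = 443616.39 + 926.63 + 6924.95 + 409.49 = 451877.46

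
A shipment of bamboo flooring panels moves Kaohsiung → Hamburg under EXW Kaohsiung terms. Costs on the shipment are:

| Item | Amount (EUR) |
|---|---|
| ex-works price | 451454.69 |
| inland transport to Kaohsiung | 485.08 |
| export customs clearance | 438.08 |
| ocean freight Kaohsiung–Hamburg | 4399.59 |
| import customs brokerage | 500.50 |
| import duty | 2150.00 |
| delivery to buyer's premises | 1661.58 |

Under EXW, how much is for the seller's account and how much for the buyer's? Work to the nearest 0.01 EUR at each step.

EXW: the seller makes goods available at their premises; the buyer bears all onward costs.
Seller's account: goods 451454.69 = 451454.69
Buyer's account: inland to port 485.08 + export clearance 438.08 + freight 4399.59 + brokerage 500.50 + duty 2150.00 + delivery 1661.58 = 9634.83

Seller: EUR 451454.69; buyer: EUR 9634.83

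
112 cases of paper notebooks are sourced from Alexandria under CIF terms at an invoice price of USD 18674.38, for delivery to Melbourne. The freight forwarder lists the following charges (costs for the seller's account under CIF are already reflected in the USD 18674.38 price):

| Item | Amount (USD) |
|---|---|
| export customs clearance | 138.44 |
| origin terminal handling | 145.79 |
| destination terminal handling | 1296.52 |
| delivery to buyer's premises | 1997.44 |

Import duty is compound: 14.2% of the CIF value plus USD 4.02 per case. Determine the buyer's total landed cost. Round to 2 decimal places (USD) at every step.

Total landed cost: USD 25070.34

CIF: the seller pays costs through ocean freight and marine insurance to the destination port.
Already in the invoice (seller's account under CIF): export clearance, origin terminal — exclude.
The CIF price already equals the CIF value: 18674.38
Ad valorem component: 18674.38 × 14.2% = 2651.76
Specific component: 112 × 4.02 = 450.24
Import duty = 2651.76 + 450.24 = 3102.00
Buyer bears: destination terminal 1296.52 + delivery 1997.44 + duty 3102.00 = 6395.96
Landed cost = invoice 18674.38 + 6395.96 = 25070.34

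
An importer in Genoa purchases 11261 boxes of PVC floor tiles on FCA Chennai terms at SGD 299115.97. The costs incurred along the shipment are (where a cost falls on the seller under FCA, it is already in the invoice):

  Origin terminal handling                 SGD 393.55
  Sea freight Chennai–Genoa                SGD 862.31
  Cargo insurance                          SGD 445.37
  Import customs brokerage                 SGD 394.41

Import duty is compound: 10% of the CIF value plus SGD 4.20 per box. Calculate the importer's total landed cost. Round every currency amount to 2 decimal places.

FCA: the seller delivers export-cleared goods to the carrier; the buyer bears costs from that point.
CIF value = FCA price + origin terminal + freight + insurance = 299115.97 + 393.55 + 862.31 + 445.37 = 300817.20
Ad valorem component: 300817.20 × 10% = 30081.72
Specific component: 11261 × 4.20 = 47296.20
Import duty = 30081.72 + 47296.20 = 77377.92
Buyer bears: origin terminal 393.55 + freight 862.31 + insurance 445.37 + brokerage 394.41 + duty 77377.92 = 79473.56
Landed cost = invoice 299115.97 + 79473.56 = 378589.53

Total landed cost: SGD 378589.53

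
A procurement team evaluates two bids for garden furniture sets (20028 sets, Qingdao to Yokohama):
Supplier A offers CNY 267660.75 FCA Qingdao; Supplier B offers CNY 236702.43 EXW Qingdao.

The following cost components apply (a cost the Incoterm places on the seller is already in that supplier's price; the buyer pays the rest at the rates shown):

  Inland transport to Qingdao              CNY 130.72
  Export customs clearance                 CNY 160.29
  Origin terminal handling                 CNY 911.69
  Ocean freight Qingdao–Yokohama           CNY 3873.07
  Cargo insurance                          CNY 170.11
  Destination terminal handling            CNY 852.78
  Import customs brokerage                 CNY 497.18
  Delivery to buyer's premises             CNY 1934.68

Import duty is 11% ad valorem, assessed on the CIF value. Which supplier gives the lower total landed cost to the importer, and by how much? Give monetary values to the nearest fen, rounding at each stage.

Supplier A (FCA):
CIF value = FCA price + origin terminal + freight + insurance = 267660.75 + 911.69 + 3873.07 + 170.11 = 272615.62
Import duty = 272615.62 × 11% = 29987.72
Buyer bears (A): 911.69 + 3873.07 + 170.11 + 852.78 + 497.18 + 1934.68 = 8239.51
Landed cost (A) = invoice 267660.75 + 8239.51 + duty 29987.72 = 305887.98
Supplier B (EXW):
CIF value = EXW price + inland to port + export clearance + origin terminal + freight + insurance = 236702.43 + 130.72 + 160.29 + 911.69 + 3873.07 + 170.11 = 241948.31
Import duty = 241948.31 × 11% = 26614.31
Buyer bears (B): 130.72 + 160.29 + 911.69 + 3873.07 + 170.11 + 852.78 + 497.18 + 1934.68 = 8530.52
Landed cost (B) = invoice 236702.43 + 8530.52 + duty 26614.31 = 271847.26
Difference = |305887.98 − 271847.26| = 34040.72

Supplier B is cheaper by CNY 34040.72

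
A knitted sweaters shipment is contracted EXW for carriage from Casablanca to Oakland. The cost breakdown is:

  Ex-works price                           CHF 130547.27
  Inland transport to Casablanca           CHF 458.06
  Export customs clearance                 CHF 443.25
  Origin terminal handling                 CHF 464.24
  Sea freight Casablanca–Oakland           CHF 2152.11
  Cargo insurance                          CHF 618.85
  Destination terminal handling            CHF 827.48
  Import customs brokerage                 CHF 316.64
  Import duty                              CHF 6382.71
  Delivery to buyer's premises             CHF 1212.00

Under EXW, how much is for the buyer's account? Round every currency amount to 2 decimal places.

Buyer's account: CHF 12875.34

EXW: the seller makes goods available at their premises; the buyer bears all onward costs.
Seller's account: goods 130547.27 = 130547.27
Buyer's account: inland to port 458.06 + export clearance 443.25 + origin terminal 464.24 + freight 2152.11 + insurance 618.85 + destination terminal 827.48 + brokerage 316.64 + duty 6382.71 + delivery 1212.00 = 12875.34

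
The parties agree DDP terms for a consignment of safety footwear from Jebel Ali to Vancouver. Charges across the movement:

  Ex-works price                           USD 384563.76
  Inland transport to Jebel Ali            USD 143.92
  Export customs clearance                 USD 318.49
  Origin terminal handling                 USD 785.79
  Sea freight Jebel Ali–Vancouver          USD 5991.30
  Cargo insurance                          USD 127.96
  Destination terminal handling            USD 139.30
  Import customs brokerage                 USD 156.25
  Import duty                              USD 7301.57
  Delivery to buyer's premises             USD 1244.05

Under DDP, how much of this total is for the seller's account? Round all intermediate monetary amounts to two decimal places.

DDP: the seller bears all costs including import duty.
Seller's account: goods 384563.76 + inland to port 143.92 + export clearance 318.49 + origin terminal 785.79 + freight 5991.30 + insurance 127.96 + destination terminal 139.30 + brokerage 156.25 + duty 7301.57 + delivery 1244.05 = 400772.39
Buyer's account: 0.00

Seller's account: USD 400772.39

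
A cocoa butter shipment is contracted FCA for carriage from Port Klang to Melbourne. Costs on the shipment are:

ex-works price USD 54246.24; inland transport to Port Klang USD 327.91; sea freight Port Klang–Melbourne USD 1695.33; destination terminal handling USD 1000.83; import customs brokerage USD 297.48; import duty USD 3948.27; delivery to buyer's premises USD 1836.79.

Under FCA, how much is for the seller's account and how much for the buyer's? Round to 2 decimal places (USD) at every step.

Seller: USD 54574.15; buyer: USD 8778.70

FCA: the seller delivers export-cleared goods to the carrier; the buyer bears costs from that point.
Seller's account: goods 54246.24 + inland to port 327.91 = 54574.15
Buyer's account: freight 1695.33 + destination terminal 1000.83 + brokerage 297.48 + duty 3948.27 + delivery 1836.79 = 8778.70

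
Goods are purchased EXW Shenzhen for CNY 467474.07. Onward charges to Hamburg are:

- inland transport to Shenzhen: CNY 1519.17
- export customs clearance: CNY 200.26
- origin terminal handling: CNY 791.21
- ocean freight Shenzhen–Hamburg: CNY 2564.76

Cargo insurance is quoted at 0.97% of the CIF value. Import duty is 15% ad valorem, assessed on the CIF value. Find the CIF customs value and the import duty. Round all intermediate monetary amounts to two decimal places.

Let C be the CIF value. C = EXW price + pre-shipment costs + freight + 0.97% × C
C − 0.97% × C = 467474.07 + 1519.17 + 200.26 + 791.21 + 2564.76
0.9903 × C = 472549.47
C = 472549.47 / 0.9903 = 477178.10
Insurance premium = 0.97% × 477178.10 = 4628.63
Import duty = 477178.10 × 15% = 71576.72

CIF value: CNY 477178.10; import duty: CNY 71576.72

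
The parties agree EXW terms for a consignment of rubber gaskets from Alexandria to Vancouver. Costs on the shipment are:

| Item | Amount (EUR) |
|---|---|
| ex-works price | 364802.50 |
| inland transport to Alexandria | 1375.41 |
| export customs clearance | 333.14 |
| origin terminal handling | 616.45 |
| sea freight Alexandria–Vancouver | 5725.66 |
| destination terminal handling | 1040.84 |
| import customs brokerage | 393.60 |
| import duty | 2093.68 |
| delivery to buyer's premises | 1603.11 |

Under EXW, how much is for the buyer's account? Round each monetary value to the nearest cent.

Buyer's account: EUR 13181.89

EXW: the seller makes goods available at their premises; the buyer bears all onward costs.
Seller's account: goods 364802.50 = 364802.50
Buyer's account: inland to port 1375.41 + export clearance 333.14 + origin terminal 616.45 + freight 5725.66 + destination terminal 1040.84 + brokerage 393.60 + duty 2093.68 + delivery 1603.11 = 13181.89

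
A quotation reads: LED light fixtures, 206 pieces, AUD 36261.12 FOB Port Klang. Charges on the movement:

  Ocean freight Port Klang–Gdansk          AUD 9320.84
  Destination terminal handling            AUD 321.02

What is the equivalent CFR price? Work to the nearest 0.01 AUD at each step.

Not relevant to the conversion: destination terminal — on the buyer under both terms; not part of either seller's price.
From FOB to CFR, the seller additionally bears: freight.
CFR price = 36261.12 + 9320.84 = 45581.96

CFR price: AUD 45581.96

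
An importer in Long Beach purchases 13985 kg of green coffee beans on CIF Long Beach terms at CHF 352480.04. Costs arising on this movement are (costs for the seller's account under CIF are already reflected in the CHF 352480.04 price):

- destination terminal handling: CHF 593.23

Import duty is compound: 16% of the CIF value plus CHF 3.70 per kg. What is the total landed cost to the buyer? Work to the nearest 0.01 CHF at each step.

CIF: the seller pays costs through ocean freight and marine insurance to the destination port.
The CIF price already equals the CIF value: 352480.04
Ad valorem component: 352480.04 × 16% = 56396.81
Specific component: 13985 × 3.70 = 51744.50
Import duty = 56396.81 + 51744.50 = 108141.31
Buyer bears: destination terminal 593.23 + duty 108141.31 = 108734.54
Landed cost = invoice 352480.04 + 108734.54 = 461214.58

Total landed cost: CHF 461214.58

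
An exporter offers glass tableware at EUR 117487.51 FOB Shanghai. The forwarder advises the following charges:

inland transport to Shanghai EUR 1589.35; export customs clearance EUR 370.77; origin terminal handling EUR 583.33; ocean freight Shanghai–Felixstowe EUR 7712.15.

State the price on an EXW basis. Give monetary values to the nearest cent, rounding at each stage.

EXW price: EUR 114944.06

Not relevant to the conversion: freight — on the buyer under both terms; not part of either seller's price.
From FOB to EXW, the seller no longer bears: inland to port, export clearance, origin terminal.
EXW price = 117487.51 − 1589.35 − 370.77 − 583.33 = 114944.06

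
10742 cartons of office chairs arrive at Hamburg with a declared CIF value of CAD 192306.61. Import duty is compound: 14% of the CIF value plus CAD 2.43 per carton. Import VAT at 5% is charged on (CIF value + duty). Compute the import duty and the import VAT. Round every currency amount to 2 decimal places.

Import duty: CAD 53025.99; import VAT: CAD 12266.63

Ad valorem component: 192306.61 × 14% = 26922.93
Specific component: 10742 × 2.43 = 26103.06
Import duty = 26922.93 + 26103.06 = 53025.99
VAT base = CIF + duty = 192306.61 + 53025.99 = 245332.60
Import VAT = 245332.60 × 5% = 12266.63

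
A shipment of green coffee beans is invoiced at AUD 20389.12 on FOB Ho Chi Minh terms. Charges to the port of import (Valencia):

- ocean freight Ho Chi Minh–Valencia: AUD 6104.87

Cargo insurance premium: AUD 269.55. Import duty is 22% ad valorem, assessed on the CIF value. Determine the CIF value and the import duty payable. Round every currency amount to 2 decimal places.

CIF = FOB price + freight + insurance
CIF = 20389.12 + 6104.87 + 269.55 = 26763.54
Import duty = 26763.54 × 22% = 5887.98

CIF value: AUD 26763.54; import duty: AUD 5887.98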